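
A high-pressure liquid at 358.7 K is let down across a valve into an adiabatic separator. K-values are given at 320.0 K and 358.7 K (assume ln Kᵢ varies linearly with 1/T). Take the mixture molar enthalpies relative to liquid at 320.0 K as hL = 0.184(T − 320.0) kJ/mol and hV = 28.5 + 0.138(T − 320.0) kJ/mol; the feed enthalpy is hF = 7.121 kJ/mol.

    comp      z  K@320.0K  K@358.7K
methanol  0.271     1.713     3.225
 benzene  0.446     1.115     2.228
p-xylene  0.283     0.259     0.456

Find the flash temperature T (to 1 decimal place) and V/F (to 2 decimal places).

Adiabatic flash: solve Rachford–Rice at each trial T, then check hF = ψ·hV(T) + (1−ψ)·hL(T).
  T = 320.0 K: K = (1.713, 1.115, 0.259), RR gives ψ = 0.115, H_out = 3.274 kJ/mol
  T = 358.7 K: K = (3.225, 2.228, 0.456), RR gives ψ = 1.000, H_out = 33.841 kJ/mol
  T = 339.4 K: K = (2.395, 1.609, 0.350), RR gives ψ = 0.768, H_out = 24.760 kJ/mol
  T = 329.7 K: K = (2.036, 1.347, 0.302), RR gives ψ = 0.527, H_out = 16.566 kJ/mol
  T = 324.9 K: K = (1.871, 1.228, 0.280), RR gives ψ = 0.357, H_out = 11.007 kJ/mol
  T = 322.4 K: K = (1.789, 1.170, 0.269), RR gives ψ = 0.245, H_out = 7.396 kJ/mol
Linear interpolation between T = 320.0 (H_out = 3.274) and T = 322.4 (H_out = 7.396) on hF = 7.121 gives T ≈ 322.2 K, at which ψ = 0.24.

T = 322.2 K, V/F = 0.24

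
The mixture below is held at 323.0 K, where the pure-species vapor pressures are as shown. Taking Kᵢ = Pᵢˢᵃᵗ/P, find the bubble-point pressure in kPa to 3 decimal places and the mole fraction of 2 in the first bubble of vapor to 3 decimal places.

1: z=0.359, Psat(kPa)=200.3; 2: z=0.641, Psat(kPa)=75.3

At the bubble point ψ → 0, so ΣzᵢKᵢ = 1 with Kᵢ = Pᵢˢᵃᵗ/P ⇒ P = ΣzᵢPᵢˢᵃᵗ.
P = 0.359·200.3 + 0.641·75.3 = 120.175 kPa
yᵢ = zᵢPᵢˢᵃᵗ/P ⇒ y_2 = 0.641·75.3/120.175 = 0.402

Pbub = 120.175 kPa, y_2 = 0.402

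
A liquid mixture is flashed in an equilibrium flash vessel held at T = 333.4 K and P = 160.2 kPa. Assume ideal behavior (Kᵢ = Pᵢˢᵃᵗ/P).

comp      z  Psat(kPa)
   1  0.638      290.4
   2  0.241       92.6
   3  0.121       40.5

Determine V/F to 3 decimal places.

Raoult's law: Kᵢ = Pᵢˢᵃᵗ/P = Pᵢˢᵃᵗ/160.2.
  K_1 = 290.4/160.2 = 1.81273, K_2 = 92.6/160.2 = 0.57803, K_3 = 40.5/160.2 = 0.25281
Material balance + equilibrium reduce to Σ zᵢ(Kᵢ−1)/(1+V/F(Kᵢ−1)) = 0.
g(0) = ΣzᵢKᵢ − 1 = 0.326 and g(1) = 1 − Σzᵢ/Kᵢ = -0.248, so a root lies in (0, 1).
Newton iteration, V/F⁰ = 0.5:
  V/F = 0.500: g = 0.0955, g' = -0.454 → V/F = 0.710
  V/F = 0.710: g = -0.0091, g' = -0.564 → V/F = 0.694
Converged at V/F = 0.694.

V/F = 0.694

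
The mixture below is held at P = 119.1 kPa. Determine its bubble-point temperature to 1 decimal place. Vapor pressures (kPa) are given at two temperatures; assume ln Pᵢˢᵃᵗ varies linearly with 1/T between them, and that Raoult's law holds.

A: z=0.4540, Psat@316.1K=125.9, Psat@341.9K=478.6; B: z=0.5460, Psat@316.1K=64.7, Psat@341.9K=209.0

Bubble-point temperature: ΣzᵢPᵢˢᵃᵗ(T) = P. Interpolate ln Pᵢˢᵃᵗ = aᵢ + bᵢ/T.
  T = 316.1 K: ΣzᵢPᵢˢᵃᵗ = 92.48 kPa
  T = 341.9 K: ΣzᵢPᵢˢᵃᵗ = 331.40 kPa
  T = 329.0 K: ΣzᵢPᵢˢᵃᵗ = 179.37 kPa
  T = 322.6 K: ΣzᵢPᵢˢᵃᵗ = 129.96 kPa
  T = 319.4 K: ΣzᵢPᵢˢᵃᵗ = 110.10 kPa
  T = 321.0 K: ΣzᵢPᵢˢᵃᵗ = 119.67 kPa
Interpolating between 319.4 K and 321.0 K gives T ≈ 320.9 K.

T = 320.9 K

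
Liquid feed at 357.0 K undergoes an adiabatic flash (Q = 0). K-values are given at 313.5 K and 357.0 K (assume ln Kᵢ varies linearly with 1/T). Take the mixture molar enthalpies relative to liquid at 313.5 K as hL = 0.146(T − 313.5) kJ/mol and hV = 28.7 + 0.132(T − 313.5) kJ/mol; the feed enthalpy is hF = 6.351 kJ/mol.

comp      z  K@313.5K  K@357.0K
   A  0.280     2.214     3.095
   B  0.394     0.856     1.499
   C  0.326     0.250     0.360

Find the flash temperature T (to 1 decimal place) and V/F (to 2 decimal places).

Adiabatic flash: solve Rachford–Rice at each trial T, then check hF = ψ·hV(T) + (1−ψ)·hL(T).
  T = 313.5 K: K = (2.214, 0.856, 0.250), RR gives ψ = 0.066, H_out = 1.904 kJ/mol
  T = 357.0 K: K = (3.095, 1.499, 0.360), RR gives ψ = 0.708, H_out = 26.239 kJ/mol
  T = 335.2 K: K = (2.645, 1.153, 0.303), RR gives ψ = 0.434, H_out = 15.480 kJ/mol
  T = 324.4 K: K = (2.428, 0.999, 0.276), RR gives ψ = 0.261, H_out = 9.049 kJ/mol
  T = 318.9 K: K = (2.320, 0.925, 0.263), RR gives ψ = 0.165, H_out = 5.516 kJ/mol
  T = 321.6 K: K = (2.373, 0.961, 0.270), RR gives ψ = 0.213, H_out = 7.270 kJ/mol
  T = 320.2 K: K = (2.345, 0.942, 0.266), RR gives ψ = 0.188, H_out = 6.365 kJ/mol
Linear interpolation between T = 318.9 (H_out = 5.516) and T = 320.2 (H_out = 6.365) on hF = 6.351 gives T ≈ 320.2 K, at which ψ = 0.19.

T = 320.2 K, V/F = 0.19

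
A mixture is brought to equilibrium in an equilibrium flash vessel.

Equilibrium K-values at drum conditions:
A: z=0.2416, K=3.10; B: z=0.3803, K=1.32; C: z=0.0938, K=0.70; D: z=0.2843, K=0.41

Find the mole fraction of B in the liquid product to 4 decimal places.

Let β = V/F and solve Σ zᵢ(Kᵢ−1)/(1+β(Kᵢ−1)) = 0.
Feasibility: ΣzᵢKᵢ = 1.4332, Σzᵢ/Kᵢ = 1.1935 — both > 1, two phases present.
Newton iteration, β⁰ = 0.5:
  β = 0.5000: g = 0.08137, g' = -0.4933 → β = 0.6650
  β = 0.6650: g = 0.00087, g' = -0.4932 → β = 0.6667
Converged at β = 0.6667.
Compositions from xᵢ = zᵢ/(1+β(Kᵢ−1)), yᵢ = Kᵢxᵢ:
  A: x = 0.1007, y = 0.3120
  B: x = 0.3134, y = 0.4137
  C: x = 0.1173, y = 0.0821
  D: x = 0.4687, y = 0.1921

x_B = 0.3134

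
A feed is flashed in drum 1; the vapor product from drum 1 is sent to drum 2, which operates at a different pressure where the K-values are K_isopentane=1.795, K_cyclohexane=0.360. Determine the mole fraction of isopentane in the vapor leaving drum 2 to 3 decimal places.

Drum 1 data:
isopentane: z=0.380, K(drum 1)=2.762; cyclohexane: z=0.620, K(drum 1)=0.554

y_isopentane (drum 2) = 0.801

Drum 1:
Binary case is linear: z₁(K₁−1)(1+ψ₁(K₂−1)) + z₂(K₂−1)(1+ψ₁(K₁−1)) = 0
⇒ ψ₁ = [z₁(K₁−1)+z₂(K₂−1)] / [−(K₁−1)(K₂−1)] = 0.3930/0.7859 = 0.500
Drum-1 compositions:
  isopentane: x = 0.202, y = 0.558
  cyclohexane: x = 0.798, y = 0.442
Drum-2 feed = drum-1 vapor: z₂ = (0.5579, 0.4421).
Drum 2:
Rachford–Rice: g(ψ₂) = Σ zᵢ(Kᵢ−1)/(1+ψ₂(Kᵢ−1)) = 0.
Check two-phase: ΣzᵢKᵢ = 1.161 > 1 and Σzᵢ/Kᵢ = 1.539 > 1, so g(0) = 0.161 > 0 and g(1) = -0.539 < 0.
Newton–Raphson from ψ₂ = 0.63:
  ψ₂ = 0.630: g = -0.1786, g' = -0.665 → ψ₂ = 0.361
  ψ₂ = 0.361: g = -0.0236, g' = -0.519 → ψ₂ = 0.316
Converged at ψ₂ = 0.316.
  isopentane: x = 0.446, y = 0.801
  cyclohexane: x = 0.554, y = 0.199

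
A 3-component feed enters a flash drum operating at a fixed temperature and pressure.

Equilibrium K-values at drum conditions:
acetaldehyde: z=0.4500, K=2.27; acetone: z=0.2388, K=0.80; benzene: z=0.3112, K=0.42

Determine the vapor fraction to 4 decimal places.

ψ = 0.5863

Let ψ = V/F and solve Σ zᵢ(Kᵢ−1)/(1+ψ(Kᵢ−1)) = 0.
Feasibility: ΣzᵢKᵢ = 1.3432, Σzᵢ/Kᵢ = 1.2377 — both > 1, two phases present.
Iterate (Newton) starting at ψ = 0.5:
  ψ = 0.5000: g = 0.04225, g' = -0.4910 → ψ = 0.5861
  ψ = 0.5861: g = 0.00009, g' = -0.4911 → ψ = 0.5863
Converged at ψ = 0.5863.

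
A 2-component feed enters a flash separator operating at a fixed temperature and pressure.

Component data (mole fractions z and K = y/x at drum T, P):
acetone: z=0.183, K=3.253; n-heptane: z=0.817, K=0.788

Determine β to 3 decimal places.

β = 0.501

Let β = V/F and solve Σ zᵢ(Kᵢ−1)/(1+β(Kᵢ−1)) = 0.
g(0) = ΣzᵢKᵢ − 1 = 0.239 and g(1) = 1 − Σzᵢ/Kᵢ = -0.093, so a root lies in (0, 1).
Newton–Raphson from β = 0.5:
  β = 0.500: g = 0.0001, g' = -0.251 → β = 0.501
Converged at β = 0.501.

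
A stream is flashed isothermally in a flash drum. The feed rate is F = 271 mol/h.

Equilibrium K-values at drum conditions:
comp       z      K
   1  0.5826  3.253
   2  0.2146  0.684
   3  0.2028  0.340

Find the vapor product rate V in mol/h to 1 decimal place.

Let β = V/F and solve Σ zᵢ(Kᵢ−1)/(1+β(Kᵢ−1)) = 0.
Check two-phase: ΣzᵢKᵢ = 2.1109 > 1 and Σzᵢ/Kᵢ = 1.0893 > 1, so g(0) = 1.1109 > 0 and g(1) = -0.0893 < 0.
Newton–Raphson from β = 0.52:
  β = 0.5200: g = 0.31951, g' = -0.8626 → β = 0.8904
  β = 0.8904: g = 0.01766, g' = -0.8884 → β = 0.9103
  β = 0.9103: g = -0.00025, g' = -0.9143 → β = 0.9100
Converged at β = 0.9100.
Then V = β·F = 0.9100·271 = 246.6 mol/h and L = F − V = 24.4 mol/h.

V = 246.6 mol/h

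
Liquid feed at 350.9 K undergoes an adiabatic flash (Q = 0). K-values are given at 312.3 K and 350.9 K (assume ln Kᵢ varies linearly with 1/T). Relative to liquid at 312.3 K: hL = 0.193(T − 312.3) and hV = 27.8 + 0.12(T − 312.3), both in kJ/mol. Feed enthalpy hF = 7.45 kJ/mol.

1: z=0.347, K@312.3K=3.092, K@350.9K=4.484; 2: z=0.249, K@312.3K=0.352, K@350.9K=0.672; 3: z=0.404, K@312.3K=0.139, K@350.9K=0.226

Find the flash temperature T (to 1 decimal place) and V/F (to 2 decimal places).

T = 322.8 K, V/F = 0.20

Adiabatic flash: solve Rachford–Rice at each trial T, then check hF = ψ·hV(T) + (1−ψ)·hL(T).
  T = 312.3 K: K = (3.092, 0.352, 0.139), RR gives ψ = 0.132, H_out = 3.669 kJ/mol
  T = 350.9 K: K = (4.484, 0.672, 0.226), RR gives ψ = 0.368, H_out = 16.636 kJ/mol
  T = 331.6 K: K = (3.764, 0.496, 0.180), RR gives ψ = 0.255, H_out = 10.444 kJ/mol
  T = 322.0 K: K = (3.423, 0.420, 0.159), RR gives ψ = 0.196, H_out = 7.187 kJ/mol
  T = 326.8 K: K = (3.592, 0.457, 0.169), RR gives ψ = 0.226, H_out = 8.837 kJ/mol
  T = 324.4 K: K = (3.507, 0.438, 0.164), RR gives ψ = 0.211, H_out = 8.018 kJ/mol
Linear interpolation between T = 322.0 (H_out = 7.187) and T = 324.4 (H_out = 8.018) on hF = 7.45 gives T ≈ 322.8 K, at which ψ = 0.20.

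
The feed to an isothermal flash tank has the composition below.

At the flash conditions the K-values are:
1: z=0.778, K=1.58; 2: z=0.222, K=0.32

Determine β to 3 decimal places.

Rachford–Rice: g(β) = Σ zᵢ(Kᵢ−1)/(1+β(Kᵢ−1)) = 0.
g(0) = ΣzᵢKᵢ − 1 = 0.300 and g(1) = 1 − Σzᵢ/Kᵢ = -0.186, so a root lies in (0, 1).
Newton iteration, β⁰ = 0.48:
  β = 0.480: g = 0.1289, g' = -0.386 → β = 0.814
  β = 0.814: g = -0.0313, g' = -0.635 → β = 0.764
  β = 0.764: g = -0.0016, g' = -0.571 → β = 0.761
Converged at β = 0.761.

β = 0.761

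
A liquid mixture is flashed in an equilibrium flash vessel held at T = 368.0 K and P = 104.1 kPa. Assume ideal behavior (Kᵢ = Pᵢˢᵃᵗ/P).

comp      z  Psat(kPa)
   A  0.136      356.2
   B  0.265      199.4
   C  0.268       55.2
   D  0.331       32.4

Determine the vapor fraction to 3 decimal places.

Raoult's law: Kᵢ = Pᵢˢᵃᵗ/P = Pᵢˢᵃᵗ/104.1.
  K_A = 356.2/104.1 = 3.42171, K_B = 199.4/104.1 = 1.91547, K_C = 55.2/104.1 = 0.53026, K_D = 32.4/104.1 = 0.31124
Material balance + equilibrium reduce to Σ zᵢ(Kᵢ−1)/(1+ψ(Kᵢ−1)) = 0.
g(0) = ΣzᵢKᵢ − 1 = 0.218 and g(1) = 1 − Σzᵢ/Kᵢ = -0.747, so a root lies in (0, 1).
Newton–Raphson from ψ = 0.46:
  ψ = 0.460: g = -0.1678, g' = -0.721 → ψ = 0.227
  ψ = 0.227: g = 0.0020, g' = -0.779 → ψ = 0.230
Converged at ψ = 0.230.

ψ = 0.230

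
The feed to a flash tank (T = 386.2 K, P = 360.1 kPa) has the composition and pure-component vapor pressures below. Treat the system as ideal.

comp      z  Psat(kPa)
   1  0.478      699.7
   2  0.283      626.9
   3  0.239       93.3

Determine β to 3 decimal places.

β = 0.750

Raoult's law: Kᵢ = Pᵢˢᵃᵗ/P = Pᵢˢᵃᵗ/360.1.
  K_1 = 699.7/360.1 = 1.94307, K_2 = 626.9/360.1 = 1.74091, K_3 = 93.3/360.1 = 0.25909
Material balance + equilibrium reduce to Σ zᵢ(Kᵢ−1)/(1+β(Kᵢ−1)) = 0.
Check two-phase: ΣzᵢKᵢ = 1.483 > 1 and Σzᵢ/Kᵢ = 1.331 > 1, so g(0) = 0.483 > 0 and g(1) = -0.331 < 0.
Newton–Raphson from β = 0.5:
  β = 0.500: g = 0.1781, g' = -0.610 → β = 0.792
  β = 0.792: g = -0.0382, g' = -0.969 → β = 0.752
  β = 0.752: g = -0.0018, g' = -0.879 → β = 0.750
Converged at β = 0.750.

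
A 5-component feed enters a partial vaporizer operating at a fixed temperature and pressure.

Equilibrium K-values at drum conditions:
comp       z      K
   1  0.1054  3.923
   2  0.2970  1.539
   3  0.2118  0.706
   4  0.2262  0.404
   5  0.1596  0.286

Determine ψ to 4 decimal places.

Let ψ = V/F and solve Σ zᵢ(Kᵢ−1)/(1+ψ(Kᵢ−1)) = 0.
Feasibility: ΣzᵢKᵢ = 1.1571, Σzᵢ/Kᵢ = 1.6378 — both > 1, two phases present.
Newton–Raphson from ψ = 0.42:
  ψ = 0.4200: g = -0.14480, g' = -0.5716 → ψ = 0.1667
  ψ = 0.1667: g = 0.00953, g' = -0.7039 → ψ = 0.1802
  ψ = 0.1802: g = 0.00012, g' = -0.6864 → ψ = 0.1804
Converged at ψ = 0.1804.

ψ = 0.1804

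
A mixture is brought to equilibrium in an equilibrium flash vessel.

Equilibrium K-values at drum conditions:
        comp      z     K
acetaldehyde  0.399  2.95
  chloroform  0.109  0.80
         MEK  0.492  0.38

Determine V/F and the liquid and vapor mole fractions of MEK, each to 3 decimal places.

V/F = 0.410, x_MEK = 0.659, y_MEK = 0.251

Rachford–Rice: g(V/F) = Σ zᵢ(Kᵢ−1)/(1+V/F(Kᵢ−1)) = 0.
Check two-phase: ΣzᵢKᵢ = 1.451 > 1 and Σzᵢ/Kᵢ = 1.566 > 1, so g(0) = 0.451 > 0 and g(1) = -0.566 < 0.
Iterate (Newton) starting at V/F = 0.5:
  V/F = 0.500: g = -0.0724, g' = -0.792 → V/F = 0.409
  V/F = 0.409: g = 0.0008, g' = -0.814 → V/F = 0.410
Converged at V/F = 0.410.
Compositions from xᵢ = zᵢ/(1+V/F(Kᵢ−1)), yᵢ = Kᵢxᵢ:
  acetaldehyde: x = 0.222, y = 0.654
  chloroform: x = 0.119, y = 0.095
  MEK: x = 0.659, y = 0.251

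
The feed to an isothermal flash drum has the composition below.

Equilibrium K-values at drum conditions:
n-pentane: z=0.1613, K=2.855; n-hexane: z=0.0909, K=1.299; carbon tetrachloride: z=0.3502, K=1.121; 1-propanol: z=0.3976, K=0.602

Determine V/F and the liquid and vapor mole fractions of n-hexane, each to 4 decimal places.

Newton–Raphson from V/F = 0.5:
  V/F = 0.5000: g = 0.02127, g' = -0.2583 → V/F = 0.5824
  V/F = 0.5824: g = 0.00057, g' = -0.2453 → V/F = 0.5847
Converged at V/F = 0.5847.
Compositions from xᵢ = zᵢ/(1+V/F(Kᵢ−1)), yᵢ = Kᵢxᵢ:
  n-pentane: x = 0.0774, y = 0.2209
  n-hexane: x = 0.0774, y = 0.1005
  carbon tetrachloride: x = 0.3271, y = 0.3666
  1-propanol: x = 0.5182, y = 0.3120

V/F = 0.5847, x_n-hexane = 0.0774, y_n-hexane = 0.1005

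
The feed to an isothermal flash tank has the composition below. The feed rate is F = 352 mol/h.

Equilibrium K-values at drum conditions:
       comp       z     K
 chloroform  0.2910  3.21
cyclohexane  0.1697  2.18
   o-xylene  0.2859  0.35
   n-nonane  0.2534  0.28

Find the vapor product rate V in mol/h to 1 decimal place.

V = 130.2 mol/h

Newton–Raphson from ψ = 0.5:
  ψ = 0.5000: g = -0.12893, g' = -1.0000 → ψ = 0.3711
  ψ = 0.3711: g = -0.00126, g' = -0.9977 → ψ = 0.3698
Converged at ψ = 0.3698.
Then V = ψ·F = 0.3698·352 = 130.2 mol/h and L = F − V = 221.8 mol/h.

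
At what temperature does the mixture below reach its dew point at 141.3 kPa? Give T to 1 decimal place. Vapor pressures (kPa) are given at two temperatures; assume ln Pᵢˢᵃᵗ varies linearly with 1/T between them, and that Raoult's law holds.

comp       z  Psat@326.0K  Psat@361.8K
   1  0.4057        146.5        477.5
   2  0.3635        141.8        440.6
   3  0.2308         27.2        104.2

Dew-point temperature: Σzᵢ·P/Pᵢˢᵃᵗ(T) = 1. Interpolate ln Pᵢˢᵃᵗ = aᵢ + bᵢ/T.
  T = 326.0 K: ΣzᵢP/Pᵢˢᵃᵗ = 1.9525
  T = 361.8 K: ΣzᵢP/Pᵢˢᵃᵗ = 0.5496
  T = 343.9 K: ΣzᵢP/Pᵢˢᵃᵗ = 1.0012
  T = 352.9 K: ΣzᵢP/Pᵢˢᵃᵗ = 0.7348
  T = 348.4 K: ΣzᵢP/Pᵢˢᵃᵗ = 0.8559
  T = 346.1 K: ΣzᵢP/Pᵢˢᵃᵗ = 0.9269
Interpolating between 343.9 K and 346.1 K gives T ≈ 343.9 K.

T = 343.9 K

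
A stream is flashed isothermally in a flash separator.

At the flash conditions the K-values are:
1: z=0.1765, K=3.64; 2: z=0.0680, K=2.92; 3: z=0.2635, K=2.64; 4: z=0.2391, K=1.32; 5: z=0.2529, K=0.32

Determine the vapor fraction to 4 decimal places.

ψ = 0.8771

Material balance + equilibrium reduce to Σ zᵢ(Kᵢ−1)/(1+ψ(Kᵢ−1)) = 0.
g(0) = ΣzᵢKᵢ − 1 = 0.9332 and g(1) = 1 − Σzᵢ/Kᵢ = -0.1430, so a root lies in (0, 1).
Iterate (Newton) starting at ψ = 0.49:
  ψ = 0.4900: g = 0.31826, g' = -0.7996 → ψ = 0.8880
  ψ = 0.8880: g = -0.01104, g' = -1.0218 → ψ = 0.8772
  ψ = 0.8772: g = -0.00012, g' = -0.9991 → ψ = 0.8771
Converged at ψ = 0.8771.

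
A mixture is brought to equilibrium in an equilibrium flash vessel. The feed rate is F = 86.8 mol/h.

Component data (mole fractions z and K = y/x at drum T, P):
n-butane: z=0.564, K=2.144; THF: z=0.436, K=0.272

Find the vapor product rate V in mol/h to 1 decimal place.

V = 34.2 mol/h

Material balance + equilibrium reduce to Σ zᵢ(Kᵢ−1)/(1+V/F(Kᵢ−1)) = 0.
Feasibility: ΣzᵢKᵢ = 1.328, Σzᵢ/Kᵢ = 1.866 — both > 1, two phases present.
Newton iteration, V/F⁰ = 0.68:
  V/F = 0.680: g = -0.2657, g' = -1.140 → V/F = 0.447
  V/F = 0.447: g = -0.0435, g' = -0.831 → V/F = 0.395
  V/F = 0.395: g = -0.0007, g' = -0.805 → V/F = 0.394
Converged at V/F = 0.394.
Then V = V/F·F = 0.3936·86.8 = 34.2 mol/h and L = F − V = 52.6 mol/h.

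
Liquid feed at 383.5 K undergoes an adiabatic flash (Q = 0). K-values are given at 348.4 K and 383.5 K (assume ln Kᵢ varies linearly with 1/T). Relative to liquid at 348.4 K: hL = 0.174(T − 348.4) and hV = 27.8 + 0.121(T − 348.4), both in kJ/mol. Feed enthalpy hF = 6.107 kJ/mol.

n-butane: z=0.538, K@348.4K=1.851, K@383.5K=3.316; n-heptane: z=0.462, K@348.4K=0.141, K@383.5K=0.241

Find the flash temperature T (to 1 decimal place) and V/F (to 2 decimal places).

T = 353.6 K, V/F = 0.19

Adiabatic flash: solve Rachford–Rice at each trial T, then check hF = ψ·hV(T) + (1−ψ)·hL(T).
  T = 348.4 K: K = (1.851, 0.141), RR gives ψ = 0.083, H_out = 2.319 kJ/mol
  T = 383.5 K: K = (3.316, 0.241), RR gives ψ = 0.509, H_out = 19.320 kJ/mol
  T = 365.9 K: K = (2.510, 0.187), RR gives ψ = 0.356, H_out = 12.598 kJ/mol
  T = 357.1 K: K = (2.162, 0.163), RR gives ψ = 0.245, H_out = 8.207 kJ/mol
  T = 352.8 K: K = (2.004, 0.152), RR gives ψ = 0.174, H_out = 5.564 kJ/mol
  T = 355.0 K: K = (2.084, 0.157), RR gives ψ = 0.212, H_out = 6.969 kJ/mol
  T = 353.9 K: K = (2.044, 0.154), RR gives ψ = 0.194, H_out = 6.282 kJ/mol
Linear interpolation between T = 352.8 (H_out = 5.564) and T = 353.9 (H_out = 6.282) on hF = 6.107 gives T ≈ 353.6 K, at which ψ = 0.19.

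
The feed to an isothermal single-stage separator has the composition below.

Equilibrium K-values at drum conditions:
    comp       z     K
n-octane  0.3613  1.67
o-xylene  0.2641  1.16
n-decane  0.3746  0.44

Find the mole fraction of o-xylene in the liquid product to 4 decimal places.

x_o-xylene = 0.2534

Rachford–Rice: g(ψ) = Σ zᵢ(Kᵢ−1)/(1+ψ(Kᵢ−1)) = 0.
g(0) = ΣzᵢKᵢ − 1 = 0.0746 and g(1) = 1 − Σzᵢ/Kᵢ = -0.2954, so a root lies in (0, 1).
Iterate (Newton) starting at ψ = 0.5:
  ψ = 0.5000: g = -0.07090, g' = -0.3234 → ψ = 0.2808
  ψ = 0.2808: g = -0.00473, g' = -0.2865 → ψ = 0.2643
  ψ = 0.2643: g = -0.00001, g' = -0.2851 → ψ = 0.2642
Converged at ψ = 0.2642.
Compositions from xᵢ = zᵢ/(1+ψ(Kᵢ−1)), yᵢ = Kᵢxᵢ:
  n-octane: x = 0.3070, y = 0.5126
  o-xylene: x = 0.2534, y = 0.2939
  n-decane: x = 0.4397, y = 0.1934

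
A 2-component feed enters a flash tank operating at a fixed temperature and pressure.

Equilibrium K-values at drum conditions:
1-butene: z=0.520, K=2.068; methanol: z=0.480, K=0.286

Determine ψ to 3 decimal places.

ψ = 0.279

Let ψ = V/F and solve Σ zᵢ(Kᵢ−1)/(1+ψ(Kᵢ−1)) = 0.
Check two-phase: ΣzᵢKᵢ = 1.213 > 1 and Σzᵢ/Kᵢ = 1.930 > 1, so g(0) = 0.213 > 0 and g(1) = -0.930 < 0.
Iterate (Newton) starting at ψ = 0.5:
  ψ = 0.500: g = -0.1710, g' = -0.844 → ψ = 0.297
  ψ = 0.297: g = -0.0136, g' = -0.736 → ψ = 0.279
Converged at ψ = 0.279.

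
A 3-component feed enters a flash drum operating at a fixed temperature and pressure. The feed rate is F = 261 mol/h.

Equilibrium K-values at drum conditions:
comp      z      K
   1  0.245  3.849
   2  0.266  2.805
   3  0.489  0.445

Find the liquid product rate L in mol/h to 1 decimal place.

L = 77.8 mol/h

Let ψ = V/F and solve Σ zᵢ(Kᵢ−1)/(1+ψ(Kᵢ−1)) = 0.
Feasibility: ΣzᵢKᵢ = 1.907, Σzᵢ/Kᵢ = 1.257 — both > 1, two phases present.
Newton iteration, ψ⁰ = 0.5:
  ψ = 0.500: g = 0.1646, g' = -0.866 → ψ = 0.690
  ψ = 0.690: g = 0.0093, g' = -0.794 → ψ = 0.702
Converged at ψ = 0.702.
Then V = ψ·F = 0.7018·261 = 183.2 mol/h and L = F − V = 77.8 mol/h.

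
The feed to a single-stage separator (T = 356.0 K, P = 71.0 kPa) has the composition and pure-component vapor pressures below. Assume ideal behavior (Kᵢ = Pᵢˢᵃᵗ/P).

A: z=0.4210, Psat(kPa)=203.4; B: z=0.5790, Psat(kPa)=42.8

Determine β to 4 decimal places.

β = 0.7495

Raoult's law: Kᵢ = Pᵢˢᵃᵗ/P = Pᵢˢᵃᵗ/71.0.
  K_A = 203.4/71.0 = 2.864789, K_B = 42.8/71.0 = 0.602817
Material balance + equilibrium reduce to Σ zᵢ(Kᵢ−1)/(1+β(Kᵢ−1)) = 0.
Check two-phase: ΣzᵢKᵢ = 1.5551 > 1 and Σzᵢ/Kᵢ = 1.1074 > 1, so g(0) = 0.5551 > 0 and g(1) = -0.1074 < 0.
Binary case is linear: z₁(K₁−1)(1+β(K₂−1)) + z₂(K₂−1)(1+β(K₁−1)) = 0
⇒ β = [z₁(K₁−1)+z₂(K₂−1)] / [−(K₁−1)(K₂−1)] = 0.55511/0.74066 = 0.7495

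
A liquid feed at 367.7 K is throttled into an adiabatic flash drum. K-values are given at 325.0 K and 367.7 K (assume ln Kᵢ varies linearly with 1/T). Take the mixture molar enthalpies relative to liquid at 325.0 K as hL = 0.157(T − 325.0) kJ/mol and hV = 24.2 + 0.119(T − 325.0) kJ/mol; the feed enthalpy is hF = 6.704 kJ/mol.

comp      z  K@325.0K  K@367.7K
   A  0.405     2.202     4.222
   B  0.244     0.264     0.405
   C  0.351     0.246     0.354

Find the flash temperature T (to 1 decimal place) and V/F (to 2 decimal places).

T = 336.3 K, V/F = 0.21

Adiabatic flash: solve Rachford–Rice at each trial T, then check hF = ψ·hV(T) + (1−ψ)·hL(T).
  T = 325.0 K: K = (2.202, 0.264, 0.246), RR gives ψ = 0.047, H_out = 1.148 kJ/mol
  T = 367.7 K: K = (4.222, 0.405, 0.354), RR gives ψ = 0.463, H_out = 17.153 kJ/mol
  T = 346.4 K: K = (3.113, 0.331, 0.299), RR gives ψ = 0.307, H_out = 10.541 kJ/mol
  T = 335.7 K: K = (2.633, 0.297, 0.272), RR gives ψ = 0.200, H_out = 6.432 kJ/mol
  T = 341.0 K: K = (2.864, 0.314, 0.285), RR gives ψ = 0.257, H_out = 8.570 kJ/mol
  T = 338.4 K: K = (2.749, 0.305, 0.279), RR gives ψ = 0.230, H_out = 7.550 kJ/mol
  T = 337.0 K: K = (2.688, 0.301, 0.275), RR gives ψ = 0.215, H_out = 6.978 kJ/mol
Linear interpolation between T = 335.7 (H_out = 6.432) and T = 337.0 (H_out = 6.978) on hF = 6.704 gives T ≈ 336.3 K, at which ψ = 0.21.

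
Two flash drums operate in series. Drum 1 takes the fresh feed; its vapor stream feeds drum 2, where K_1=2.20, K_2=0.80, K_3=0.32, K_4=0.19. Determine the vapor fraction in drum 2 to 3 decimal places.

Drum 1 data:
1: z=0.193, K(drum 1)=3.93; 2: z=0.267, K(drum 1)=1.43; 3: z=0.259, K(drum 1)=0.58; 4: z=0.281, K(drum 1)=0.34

Drum 1:
Newton iteration, ψ₁⁰ = 0.69:
  ψ₁ = 0.690: g = -0.2180, g' = -0.714 → ψ₁ = 0.385
  ψ₁ = 0.385: g = -0.0140, g' = -0.687 → ψ₁ = 0.364
  ψ₁ = 0.364: g = 0.0001, g' = -0.700 → ψ₁ = 0.365
Converged at ψ₁ = 0.365.
Drum-1 compositions:
  1: x = 0.093, y = 0.367
  2: x = 0.231, y = 0.330
  3: x = 0.306, y = 0.177
  4: x = 0.370, y = 0.126
Drum-2 feed = drum-1 vapor: z₂ = (0.3667, 0.3301, 0.1774, 0.1258).
Drum 2:
Material balance + equilibrium reduce to Σ zᵢ(Kᵢ−1)/(1+ψ₂(Kᵢ−1)) = 0.
Check two-phase: ΣzᵢKᵢ = 1.152 > 1 and Σzᵢ/Kᵢ = 1.796 > 1, so g(0) = 0.152 > 0 and g(1) = -0.796 < 0.
Iterate (Newton) starting at ψ₂ = 0.5:
  ψ₂ = 0.500: g = -0.1523, g' = -0.644 → ψ₂ = 0.263
  ψ₂ = 0.263: g = -0.0118, g' = -0.575 → ψ₂ = 0.243
Converged at ψ₂ = 0.243.
  1: x = 0.284, y = 0.625
  2: x = 0.347, y = 0.278
  3: x = 0.212, y = 0.068
  4: x = 0.157, y = 0.030

V/F (drum 2) = 0.243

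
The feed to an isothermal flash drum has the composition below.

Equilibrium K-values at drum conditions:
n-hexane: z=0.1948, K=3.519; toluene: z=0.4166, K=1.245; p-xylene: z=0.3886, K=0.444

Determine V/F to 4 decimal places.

Rachford–Rice: g(V/F) = Σ zᵢ(Kᵢ−1)/(1+V/F(Kᵢ−1)) = 0.
Feasibility: ΣzᵢKᵢ = 1.3767, Σzᵢ/Kᵢ = 1.2652 — both > 1, two phases present.
Newton iteration, V/F⁰ = 0.37:
  V/F = 0.3700: g = 0.07554, g' = -0.5426 → V/F = 0.5092
  V/F = 0.5092: g = 0.00431, g' = -0.4907 → V/F = 0.5180
Converged at V/F = 0.5180.

V/F = 0.5180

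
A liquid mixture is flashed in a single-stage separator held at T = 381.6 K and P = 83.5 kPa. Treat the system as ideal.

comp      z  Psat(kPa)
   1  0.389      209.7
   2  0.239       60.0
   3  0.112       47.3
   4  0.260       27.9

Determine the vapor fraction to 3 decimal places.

ψ = 0.393

Raoult's law: Kᵢ = Pᵢˢᵃᵗ/P = Pᵢˢᵃᵗ/83.5.
  K_1 = 209.7/83.5 = 2.51138, K_2 = 60.0/83.5 = 0.71856, K_3 = 47.3/83.5 = 0.56647, K_4 = 27.9/83.5 = 0.33413
Rachford–Rice: g(ψ) = Σ zᵢ(Kᵢ−1)/(1+ψ(Kᵢ−1)) = 0.
g(0) = ΣzᵢKᵢ − 1 = 0.299 and g(1) = 1 − Σzᵢ/Kᵢ = -0.463, so a root lies in (0, 1).
Iterate (Newton) starting at ψ = 0.3:
  ψ = 0.300: g = 0.0589, g' = -0.651 → ψ = 0.390
  ψ = 0.390: g = 0.0018, g' = -0.616 → ψ = 0.393
Converged at ψ = 0.393.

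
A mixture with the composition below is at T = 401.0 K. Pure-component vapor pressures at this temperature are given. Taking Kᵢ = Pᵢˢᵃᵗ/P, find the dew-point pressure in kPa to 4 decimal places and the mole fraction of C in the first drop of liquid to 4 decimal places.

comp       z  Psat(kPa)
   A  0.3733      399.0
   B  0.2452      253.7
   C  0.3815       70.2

At the dew point ψ → 1, so Σzᵢ/Kᵢ = 1 with Kᵢ = Pᵢˢᵃᵗ/P ⇒ 1/P = Σzᵢ/Pᵢˢᵃᵗ.
1/P = 0.3733/399.0 + 0.2452/253.7 + 0.3815/70.2 = 0.0073366 ⇒ P = 136.3037 kPa
xᵢ = zᵢP/Pᵢˢᵃᵗ ⇒ x_C = 0.3815·136.3037/70.2 = 0.7407

Pdew = 136.3037 kPa, x_C = 0.7407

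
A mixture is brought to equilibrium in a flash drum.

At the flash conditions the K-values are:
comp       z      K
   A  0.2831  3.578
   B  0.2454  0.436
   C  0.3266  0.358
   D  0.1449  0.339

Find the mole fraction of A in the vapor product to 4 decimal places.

Iterate (Newton) starting at β = 0.5:
  β = 0.5000: g = -0.32579, g' = -0.9437 → β = 0.1548
  β = 0.1548: g = 0.03051, g' = -1.2995 → β = 0.1783
  β = 0.1783: g = 0.00080, g' = -1.2327 → β = 0.1789
Converged at β = 0.1789.
Compositions from xᵢ = zᵢ/(1+β(Kᵢ−1)), yᵢ = Kᵢxᵢ:
  A: x = 0.1937, y = 0.6932
  B: x = 0.2729, y = 0.1190
  C: x = 0.3690, y = 0.1321
  D: x = 0.1643, y = 0.0557

y_A = 0.6932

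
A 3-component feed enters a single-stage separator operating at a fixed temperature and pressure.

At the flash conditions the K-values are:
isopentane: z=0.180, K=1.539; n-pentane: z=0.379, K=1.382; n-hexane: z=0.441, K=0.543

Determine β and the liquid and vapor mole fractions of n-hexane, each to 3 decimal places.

Rachford–Rice: g(β) = Σ zᵢ(Kᵢ−1)/(1+β(Kᵢ−1)) = 0.
Feasibility: ΣzᵢKᵢ = 1.040, Σzᵢ/Kᵢ = 1.203 — both > 1, two phases present.
Newton iteration, β⁰ = 0.5:
  β = 0.500: g = -0.0632, g' = -0.226 → β = 0.220
  β = 0.220: g = -0.0039, g' = -0.203 → β = 0.201
Converged at β = 0.201.
Compositions from xᵢ = zᵢ/(1+β(Kᵢ−1)), yᵢ = Kᵢxᵢ:
  isopentane: x = 0.162, y = 0.250
  n-pentane: x = 0.352, y = 0.486
  n-hexane: x = 0.486, y = 0.264

β = 0.201, x_n-hexane = 0.486, y_n-hexane = 0.264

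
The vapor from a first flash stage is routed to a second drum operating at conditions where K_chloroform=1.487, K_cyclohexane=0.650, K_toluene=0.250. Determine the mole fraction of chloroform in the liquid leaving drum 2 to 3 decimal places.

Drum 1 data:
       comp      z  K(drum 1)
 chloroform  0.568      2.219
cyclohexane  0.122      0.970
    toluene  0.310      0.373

Drum 1:
Let ψ₁ = V/F and solve Σ zᵢ(Kᵢ−1)/(1+ψ₁(Kᵢ−1)) = 0.
Feasibility: ΣzᵢKᵢ = 1.494, Σzᵢ/Kᵢ = 1.213 — both > 1, two phases present.
Newton iteration, ψ₁⁰ = 0.5:
  ψ₁ = 0.500: g = 0.1433, g' = -0.585 → ψ₁ = 0.745
  ψ₁ = 0.745: g = -0.0058, g' = -0.661 → ψ₁ = 0.736
Converged at ψ₁ = 0.736.
Drum-1 compositions:
  chloroform: x = 0.299, y = 0.664
  cyclohexane: x = 0.125, y = 0.121
  toluene: x = 0.576, y = 0.215
Drum-2 feed = drum-1 vapor: z₂ = (0.6642, 0.1210, 0.2148).
Drum 2:
Let ψ₂ = V/F and solve Σ zᵢ(Kᵢ−1)/(1+ψ₂(Kᵢ−1)) = 0.
Feasibility: ΣzᵢKᵢ = 1.120, Σzᵢ/Kᵢ = 1.492 — both > 1, two phases present.
Iterate (Newton) starting at ψ₂ = 0.5:
  ψ₂ = 0.500: g = -0.0490, g' = -0.433 → ψ₂ = 0.387
  ψ₂ = 0.387: g = -0.0038, g' = -0.371 → ψ₂ = 0.377
Converged at ψ₂ = 0.377.
  chloroform: x = 0.561, y = 0.835
  cyclohexane: x = 0.139, y = 0.091
  toluene: x = 0.299, y = 0.075

x_chloroform (drum 2) = 0.561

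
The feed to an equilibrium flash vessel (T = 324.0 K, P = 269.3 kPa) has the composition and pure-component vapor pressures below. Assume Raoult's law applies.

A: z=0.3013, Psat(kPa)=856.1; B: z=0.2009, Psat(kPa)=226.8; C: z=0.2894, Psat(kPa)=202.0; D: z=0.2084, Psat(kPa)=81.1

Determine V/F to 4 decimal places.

V/F = 0.4556

Raoult's law: Kᵢ = Pᵢˢᵃᵗ/P = Pᵢˢᵃᵗ/269.3.
  K_A = 856.1/269.3 = 3.178983, K_B = 226.8/269.3 = 0.842183, K_C = 202.0/269.3 = 0.750093, K_D = 81.1/269.3 = 0.301151
Rachford–Rice: g(V/F) = Σ zᵢ(Kᵢ−1)/(1+V/F(Kᵢ−1)) = 0.
Check two-phase: ΣzᵢKᵢ = 1.4069 > 1 and Σzᵢ/Kᵢ = 1.4112 > 1, so g(0) = 0.4069 > 0 and g(1) = -0.4112 < 0.
Newton iteration, V/F⁰ = 0.33:
  V/F = 0.3300: g = 0.08034, g' = -0.6831 → V/F = 0.4476
  V/F = 0.4476: g = 0.00487, g' = -0.6109 → V/F = 0.4556
Converged at V/F = 0.4556.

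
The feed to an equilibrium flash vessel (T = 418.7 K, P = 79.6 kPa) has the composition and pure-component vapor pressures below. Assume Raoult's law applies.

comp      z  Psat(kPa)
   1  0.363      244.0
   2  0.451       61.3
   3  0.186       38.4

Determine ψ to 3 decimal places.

Raoult's law: Kᵢ = Pᵢˢᵃᵗ/P = Pᵢˢᵃᵗ/79.6.
  K_1 = 244.0/79.6 = 3.06533, K_2 = 61.3/79.6 = 0.77010, K_3 = 38.4/79.6 = 0.48241
Iterate (Newton) starting at ψ = 0.5:
  ψ = 0.500: g = 0.1218, g' = -0.496 → ψ = 0.746
  ψ = 0.746: g = 0.0133, g' = -0.407 → ψ = 0.778
Converged at ψ = 0.778.

ψ = 0.778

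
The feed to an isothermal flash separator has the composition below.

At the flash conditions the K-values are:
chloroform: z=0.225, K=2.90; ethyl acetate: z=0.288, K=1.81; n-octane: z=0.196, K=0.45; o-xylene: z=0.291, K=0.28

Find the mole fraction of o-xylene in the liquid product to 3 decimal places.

Material balance + equilibrium reduce to Σ zᵢ(Kᵢ−1)/(1+ψ(Kᵢ−1)) = 0.
g(0) = ΣzᵢKᵢ − 1 = 0.343 and g(1) = 1 − Σzᵢ/Kᵢ = -0.712, so a root lies in (0, 1).
Iterate (Newton) starting at ψ = 0.48:
  ψ = 0.480: g = -0.0751, g' = -0.782 → ψ = 0.384
  ψ = 0.384: g = -0.0011, g' = -0.765 → ψ = 0.383
Converged at ψ = 0.383.
Compositions from xᵢ = zᵢ/(1+ψ(Kᵢ−1)), yᵢ = Kᵢxᵢ:
  chloroform: x = 0.130, y = 0.378
  ethyl acetate: x = 0.220, y = 0.398
  n-octane: x = 0.248, y = 0.112
  o-xylene: x = 0.402, y = 0.112

x_o-xylene = 0.402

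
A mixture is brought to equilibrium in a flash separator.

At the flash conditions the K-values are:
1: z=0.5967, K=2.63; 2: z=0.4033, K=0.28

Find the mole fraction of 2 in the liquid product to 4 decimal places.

x_2 = 0.6936

Binary case is linear: z₁(K₁−1)(1+V/F(K₂−1)) + z₂(K₂−1)(1+V/F(K₁−1)) = 0
⇒ V/F = [z₁(K₁−1)+z₂(K₂−1)] / [−(K₁−1)(K₂−1)] = 0.68224/1.17360 = 0.5813
Compositions from xᵢ = zᵢ/(1+V/F(Kᵢ−1)), yᵢ = Kᵢxᵢ:
  1: x = 0.3064, y = 0.8058
  2: x = 0.6936, y = 0.1942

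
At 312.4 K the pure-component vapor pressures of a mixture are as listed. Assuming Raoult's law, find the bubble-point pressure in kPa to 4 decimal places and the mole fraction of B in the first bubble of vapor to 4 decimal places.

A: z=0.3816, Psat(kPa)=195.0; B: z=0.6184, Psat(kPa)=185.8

At the bubble point ψ → 0, so ΣzᵢKᵢ = 1 with Kᵢ = Pᵢˢᵃᵗ/P ⇒ P = ΣzᵢPᵢˢᵃᵗ.
P = 0.3816·195.0 + 0.6184·185.8 = 189.3107 kPa
yᵢ = zᵢPᵢˢᵃᵗ/P ⇒ y_B = 0.6184·185.8/189.3107 = 0.6069

Pbub = 189.3107 kPa, y_B = 0.6069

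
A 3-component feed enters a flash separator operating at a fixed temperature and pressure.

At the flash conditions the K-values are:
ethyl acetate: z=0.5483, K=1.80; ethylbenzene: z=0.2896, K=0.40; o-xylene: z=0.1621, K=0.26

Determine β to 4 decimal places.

β = 0.2766

Let β = V/F and solve Σ zᵢ(Kᵢ−1)/(1+β(Kᵢ−1)) = 0.
Check two-phase: ΣzᵢKᵢ = 1.1449 > 1 and Σzᵢ/Kᵢ = 1.6521 > 1, so g(0) = 0.1449 > 0 and g(1) = -0.6521 < 0.
Newton iteration, β⁰ = 0.5:
  β = 0.5000: g = -0.12532, g' = -0.6155 → β = 0.2964
  β = 0.2964: g = -0.01043, g' = -0.5292 → β = 0.2767
  β = 0.2767: g = -0.00004, g' = -0.5255 → β = 0.2766
Converged at β = 0.2766.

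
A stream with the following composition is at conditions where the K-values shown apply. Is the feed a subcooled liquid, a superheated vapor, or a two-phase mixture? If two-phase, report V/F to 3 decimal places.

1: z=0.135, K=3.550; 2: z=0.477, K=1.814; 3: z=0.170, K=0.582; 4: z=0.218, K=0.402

ΣzᵢKᵢ = 1.531; Σzᵢ/Kᵢ = 1.135.
Both exceed 1, so a two-phase solution exists.
Let ψ = V/F and solve Σ zᵢ(Kᵢ−1)/(1+ψ(Kᵢ−1)) = 0.
Iterate (Newton) starting at ψ = 0.5:
  ψ = 0.500: g = 0.1515, g' = -0.535 → ψ = 0.783
  ψ = 0.783: g = 0.0013, g' = -0.557 → ψ = 0.785
Converged at ψ = 0.785.

two-phase, V/F = 0.785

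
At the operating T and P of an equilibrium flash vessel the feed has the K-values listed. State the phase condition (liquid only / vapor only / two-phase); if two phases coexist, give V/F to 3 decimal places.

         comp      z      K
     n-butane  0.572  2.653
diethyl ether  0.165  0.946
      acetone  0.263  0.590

ΣzᵢKᵢ = 1.829; Σzᵢ/Kᵢ = 0.836.
Since Σzᵢ/Kᵢ < 1 the mixture is above its dew point — single vapor phase.

vapor only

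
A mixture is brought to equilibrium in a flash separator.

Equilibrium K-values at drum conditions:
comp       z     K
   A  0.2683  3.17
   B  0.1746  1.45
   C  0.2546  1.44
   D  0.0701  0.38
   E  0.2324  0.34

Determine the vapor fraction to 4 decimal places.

Material balance + equilibrium reduce to Σ zᵢ(Kᵢ−1)/(1+ψ(Kᵢ−1)) = 0.
g(0) = ΣzᵢKᵢ − 1 = 0.5760 and g(1) = 1 − Σzᵢ/Kᵢ = -0.2499, so a root lies in (0, 1).
Newton–Raphson from ψ = 0.39:
  ψ = 0.3900: g = 0.21392, g' = -0.6626 → ψ = 0.7129
  ψ = 0.7129: g = 0.00580, g' = -0.6912 → ψ = 0.7213
  ψ = 0.7213: g = -0.00003, g' = -0.6975 → ψ = 0.7212
Converged at ψ = 0.7212.

ψ = 0.7212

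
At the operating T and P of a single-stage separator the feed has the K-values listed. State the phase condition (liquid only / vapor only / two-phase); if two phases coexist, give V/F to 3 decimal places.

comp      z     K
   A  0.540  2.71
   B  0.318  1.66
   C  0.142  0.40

vapor only

ΣzᵢKᵢ = 2.048; Σzᵢ/Kᵢ = 0.746.
Since Σzᵢ/Kᵢ < 1 the mixture is above its dew point — single vapor phase.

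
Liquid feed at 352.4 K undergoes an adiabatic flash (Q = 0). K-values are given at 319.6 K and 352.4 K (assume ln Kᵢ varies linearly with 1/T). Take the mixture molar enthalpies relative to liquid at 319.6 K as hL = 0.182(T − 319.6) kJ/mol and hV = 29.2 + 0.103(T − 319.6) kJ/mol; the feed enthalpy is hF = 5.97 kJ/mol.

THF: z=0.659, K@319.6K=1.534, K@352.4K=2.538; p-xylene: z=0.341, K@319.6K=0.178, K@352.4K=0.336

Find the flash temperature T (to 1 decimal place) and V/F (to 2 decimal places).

Adiabatic flash: solve Rachford–Rice at each trial T, then check hF = ψ·hV(T) + (1−ψ)·hL(T).
  T = 319.6 K: K = (1.534, 0.178), RR gives ψ = 0.163, H_out = 4.763 kJ/mol
  T = 352.4 K: K = (2.538, 0.336), RR gives ψ = 0.771, H_out = 26.478 kJ/mol
  T = 336.0 K: K = (1.998, 0.248), RR gives ψ = 0.535, H_out = 17.912 kJ/mol
  T = 327.8 K: K = (1.756, 0.211), RR gives ψ = 0.384, H_out = 12.471 kJ/mol
  T = 323.7 K: K = (1.643, 0.194), RR gives ψ = 0.287, H_out = 9.039 kJ/mol
  T = 321.6 K: K = (1.586, 0.186), RR gives ψ = 0.228, H_out = 6.982 kJ/mol
Linear interpolation between T = 319.6 (H_out = 4.763) and T = 321.6 (H_out = 6.982) on hF = 5.97 gives T ≈ 320.7 K, at which ψ = 0.20.

T = 320.7 K, V/F = 0.20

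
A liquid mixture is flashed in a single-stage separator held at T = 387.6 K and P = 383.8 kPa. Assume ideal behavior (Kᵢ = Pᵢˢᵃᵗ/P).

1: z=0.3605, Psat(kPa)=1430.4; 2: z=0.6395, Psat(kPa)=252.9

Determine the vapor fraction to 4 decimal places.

Raoult's law: Kᵢ = Pᵢˢᵃᵗ/P = Pᵢˢᵃᵗ/383.8.
  K_1 = 1430.4/383.8 = 3.726941, K_2 = 252.9/383.8 = 0.658937
Material balance + equilibrium reduce to Σ zᵢ(Kᵢ−1)/(1+ψ(Kᵢ−1)) = 0.
g(0) = ΣzᵢKᵢ − 1 = 0.7650 and g(1) = 1 − Σzᵢ/Kᵢ = -0.0672, so a root lies in (0, 1).
Newton iteration, ψ⁰ = 0.5:
  ψ = 0.5000: g = 0.15299, g' = -0.5880 → ψ = 0.7602
  ψ = 0.7602: g = 0.02546, g' = -0.4195 → ψ = 0.8209
  ψ = 0.8209: g = 0.00064, g' = -0.3991 → ψ = 0.8225
Converged at ψ = 0.8225.

ψ = 0.8225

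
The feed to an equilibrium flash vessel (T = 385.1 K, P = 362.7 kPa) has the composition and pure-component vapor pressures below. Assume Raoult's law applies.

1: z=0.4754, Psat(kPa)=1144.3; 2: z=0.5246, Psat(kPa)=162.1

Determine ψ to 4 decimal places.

Raoult's law: Kᵢ = Pᵢˢᵃᵗ/P = Pᵢˢᵃᵗ/362.7.
  K_1 = 1144.3/362.7 = 3.154949, K_2 = 162.1/362.7 = 0.446926
Rachford–Rice: g(ψ) = Σ zᵢ(Kᵢ−1)/(1+ψ(Kᵢ−1)) = 0.
Feasibility: ΣzᵢKᵢ = 1.7343, Σzᵢ/Kᵢ = 1.3245 — both > 1, two phases present.
Iterate (Newton) starting at ψ = 0.5:
  ψ = 0.5000: g = 0.09208, g' = -0.8181 → ψ = 0.6126
  ψ = 0.6126: g = 0.00277, g' = -0.7772 → ψ = 0.6161
Converged at ψ = 0.6161.

ψ = 0.6161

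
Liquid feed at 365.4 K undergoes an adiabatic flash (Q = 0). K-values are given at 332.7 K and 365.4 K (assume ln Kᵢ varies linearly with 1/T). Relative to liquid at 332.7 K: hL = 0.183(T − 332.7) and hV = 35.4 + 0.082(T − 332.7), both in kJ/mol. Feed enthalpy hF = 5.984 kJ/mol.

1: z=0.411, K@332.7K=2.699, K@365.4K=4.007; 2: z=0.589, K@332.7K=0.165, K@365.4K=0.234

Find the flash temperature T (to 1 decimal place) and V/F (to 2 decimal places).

Adiabatic flash: solve Rachford–Rice at each trial T, then check hF = ψ·hV(T) + (1−ψ)·hL(T).
  T = 332.7 K: K = (2.699, 0.165), RR gives ψ = 0.146, H_out = 5.152 kJ/mol
  T = 365.4 K: K = (4.007, 0.234), RR gives ψ = 0.341, H_out = 16.919 kJ/mol
  T = 349.0 K: K = (3.317, 0.198), RR gives ψ = 0.258, H_out = 11.701 kJ/mol
  T = 340.9 K: K = (3.001, 0.181), RR gives ψ = 0.208, H_out = 8.681 kJ/mol
  T = 336.8 K: K = (2.848, 0.173), RR gives ψ = 0.178, H_out = 6.988 kJ/mol
  T = 334.8 K: K = (2.775, 0.169), RR gives ψ = 0.163, H_out = 6.112 kJ/mol
Linear interpolation between T = 332.7 (H_out = 5.152) and T = 334.8 (H_out = 6.112) on hF = 5.984 gives T ≈ 334.5 K, at which ψ = 0.16.

T = 334.5 K, V/F = 0.16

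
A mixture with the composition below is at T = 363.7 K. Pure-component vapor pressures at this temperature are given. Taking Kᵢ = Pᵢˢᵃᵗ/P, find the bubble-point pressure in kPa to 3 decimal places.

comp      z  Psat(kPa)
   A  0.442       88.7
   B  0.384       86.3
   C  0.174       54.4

At the bubble point ψ → 0, so ΣzᵢKᵢ = 1 with Kᵢ = Pᵢˢᵃᵗ/P ⇒ P = ΣzᵢPᵢˢᵃᵗ.
P = 0.442·88.7 + 0.384·86.3 + 0.174·54.4 = 81.810 kPa

Pbub = 81.810 kPa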